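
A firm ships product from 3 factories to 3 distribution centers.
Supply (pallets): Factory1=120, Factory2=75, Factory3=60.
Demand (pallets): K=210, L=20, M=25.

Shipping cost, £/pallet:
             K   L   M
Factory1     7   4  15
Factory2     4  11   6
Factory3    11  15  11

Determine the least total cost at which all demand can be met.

Optimal allocation:
  Factory1→K: 100 pallets
  Factory1→L: 20 pallets
  Factory2→K: 75 pallets
  Factory3→K: 35 pallets
  Factory3→M: 25 pallets
Total cost = £1740.

1740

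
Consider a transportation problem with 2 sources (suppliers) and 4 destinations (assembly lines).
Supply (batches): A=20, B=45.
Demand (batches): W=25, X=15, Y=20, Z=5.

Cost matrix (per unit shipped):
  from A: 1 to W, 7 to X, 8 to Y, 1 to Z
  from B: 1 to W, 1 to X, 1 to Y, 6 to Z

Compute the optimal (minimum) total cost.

65

One minimum-cost allocation:
  A to W: 15 × 1 = 15
  A to Z: 5 × 1 = 5
  B to W: 10 × 1 = 10
  B to X: 15 × 1 = 15
  B to Y: 20 × 1 = 20
Total = 15 + 5 + 10 + 15 + 20 = 65.
(Supply check: A ships 20; B ships 45.)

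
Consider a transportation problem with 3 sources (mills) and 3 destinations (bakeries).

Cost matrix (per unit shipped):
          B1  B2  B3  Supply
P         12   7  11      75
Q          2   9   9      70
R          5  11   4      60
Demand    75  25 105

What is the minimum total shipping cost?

One minimum-cost allocation:
  P→B2: 25 × 7 = 175
  P→B3: 50 × 11 = 550
  Q→B1: 70 × 2 = 140
  R→B1: 5 × 5 = 25
  R→B3: 55 × 4 = 220
Total = 175 + 550 + 140 + 25 + 220 = 1110.

1110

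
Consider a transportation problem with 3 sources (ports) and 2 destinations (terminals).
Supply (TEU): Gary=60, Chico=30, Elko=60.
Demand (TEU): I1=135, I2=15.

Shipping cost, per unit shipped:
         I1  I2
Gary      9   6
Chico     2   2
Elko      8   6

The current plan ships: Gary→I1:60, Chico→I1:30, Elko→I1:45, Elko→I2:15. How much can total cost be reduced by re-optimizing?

15

Current plan cost = 60·9 + 30·2 + 45·8 + 15·6 = 1050.
Optimal plan:
  Gary→I1: 45 × 9 = 405
  Gary→I2: 15 × 6 = 90
  Chico→I1: 30 × 2 = 60
  Elko→I1: 60 × 8 = 480
Optimal cost = 1035.
Saving = 1050 − 1035 = 15.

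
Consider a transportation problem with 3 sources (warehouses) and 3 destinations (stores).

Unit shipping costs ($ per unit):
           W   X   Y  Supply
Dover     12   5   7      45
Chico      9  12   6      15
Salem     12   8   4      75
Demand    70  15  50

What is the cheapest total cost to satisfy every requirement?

Optimal allocation:
  Dover–W: 30 × $12 = $360
  Dover–X: 15 × $5 = $75
  Chico–W: 15 × $9 = $135
  Salem–W: 25 × $12 = $300
  Salem–Y: 50 × $4 = $200
Total = 360 + 75 + 135 + 300 + 200 = $1070.
(Supply check: Dover ships 45; Chico ships 15; Salem ships 75.)

1070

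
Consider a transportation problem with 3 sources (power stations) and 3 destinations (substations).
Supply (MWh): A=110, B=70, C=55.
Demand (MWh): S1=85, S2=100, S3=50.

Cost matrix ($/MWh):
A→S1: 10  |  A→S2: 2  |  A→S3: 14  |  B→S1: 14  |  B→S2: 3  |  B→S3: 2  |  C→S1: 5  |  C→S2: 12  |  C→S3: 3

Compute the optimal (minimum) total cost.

895

A cheapest plan:
  A to S1: 30 MWh
  A to S2: 80 MWh
  B to S2: 20 MWh
  B to S3: 50 MWh
  C to S1: 55 MWh
Total cost = $895.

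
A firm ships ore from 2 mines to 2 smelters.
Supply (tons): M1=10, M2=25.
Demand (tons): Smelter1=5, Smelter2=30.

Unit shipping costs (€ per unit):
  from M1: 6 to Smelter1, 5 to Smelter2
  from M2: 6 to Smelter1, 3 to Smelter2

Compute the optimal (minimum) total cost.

An optimal shipping plan:
  M1 to Smelter1: 5 × €6 = €30
  M1 to Smelter2: 5 × €5 = €25
  M2 to Smelter2: 25 × €3 = €75
Total = 30 + 25 + 75 = €130.

130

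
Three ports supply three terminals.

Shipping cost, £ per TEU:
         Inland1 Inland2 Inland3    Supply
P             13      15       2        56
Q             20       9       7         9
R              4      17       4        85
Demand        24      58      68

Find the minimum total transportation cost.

Optimal allocation:
  P to Inland2: 49 TEU
  P to Inland3: 7 TEU
  Q to Inland2: 9 TEU
  R to Inland1: 24 TEU
  R to Inland3: 61 TEU
Total cost = £1170.

1170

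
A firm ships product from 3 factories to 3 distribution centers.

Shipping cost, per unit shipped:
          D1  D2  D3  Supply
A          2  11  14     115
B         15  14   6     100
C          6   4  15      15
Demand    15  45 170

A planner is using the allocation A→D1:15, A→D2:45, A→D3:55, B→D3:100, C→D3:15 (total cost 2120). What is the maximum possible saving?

120

Current plan cost = 15·2 + 45·11 + 55·14 + 100·6 + 15·15 = 2120.
Optimal plan:
  A to D1: 15 × 2 = 30
  A to D2: 30 × 11 = 330
  A to D3: 70 × 14 = 980
  B to D3: 100 × 6 = 600
  C to D2: 15 × 4 = 60
Optimal cost = 2000.
Saving = 2120 − 2000 = 120.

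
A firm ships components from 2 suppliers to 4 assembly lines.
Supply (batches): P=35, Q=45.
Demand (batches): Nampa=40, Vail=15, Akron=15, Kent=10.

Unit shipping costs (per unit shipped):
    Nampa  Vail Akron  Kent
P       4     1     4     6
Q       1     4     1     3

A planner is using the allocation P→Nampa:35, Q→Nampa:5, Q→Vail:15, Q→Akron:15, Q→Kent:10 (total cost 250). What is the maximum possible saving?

90

Current plan cost = 35·4 + 5·1 + 15·4 + 15·1 + 10·3 = 250.
Optimal plan:
  P->Nampa: 20 × 4 = 80
  P->Vail: 15 × 1 = 15
  Q->Nampa: 20 × 1 = 20
  Q->Akron: 15 × 1 = 15
  Q->Kent: 10 × 3 = 30
Optimal cost = 160.
Saving = 250 − 160 = 90.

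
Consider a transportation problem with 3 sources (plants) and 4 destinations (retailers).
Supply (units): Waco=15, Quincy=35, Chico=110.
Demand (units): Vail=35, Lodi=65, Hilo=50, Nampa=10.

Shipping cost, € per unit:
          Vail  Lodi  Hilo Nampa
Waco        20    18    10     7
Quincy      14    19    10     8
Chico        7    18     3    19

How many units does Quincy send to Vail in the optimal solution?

0

The minimum-cost plan:
  Waco->Lodi: 15 × €18 = €270
  Quincy->Lodi: 25 × €19 = €475
  Quincy->Nampa: 10 × €8 = €80
  Chico->Vail: 35 × €7 = €245
  Chico->Lodi: 25 × €18 = €450
  Chico->Hilo: 50 × €3 = €150
Total cost = €1670.
The route Quincy→Vail is not used.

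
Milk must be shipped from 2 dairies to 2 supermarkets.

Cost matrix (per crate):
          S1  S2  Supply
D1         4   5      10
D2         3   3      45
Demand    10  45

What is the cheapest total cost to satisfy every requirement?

One minimum-cost allocation:
  D1→S1: 10 × 4 = 40
  D2→S2: 45 × 3 = 135
Total = 40 + 135 = 175.

175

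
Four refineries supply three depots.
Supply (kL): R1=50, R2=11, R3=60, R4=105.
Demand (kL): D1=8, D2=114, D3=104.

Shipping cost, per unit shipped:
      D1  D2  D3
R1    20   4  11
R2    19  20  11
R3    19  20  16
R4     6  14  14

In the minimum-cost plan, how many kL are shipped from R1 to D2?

Solving gives:
  R1->D2: 50 × 4 = 200
  R2->D3: 11 × 11 = 121
  R3->D3: 60 × 16 = 960
  R4->D1: 8 × 6 = 48
  R4->D2: 64 × 14 = 896
  R4->D3: 33 × 14 = 462
Total cost = 2687.
So R1→D2 carries 50 kL.

50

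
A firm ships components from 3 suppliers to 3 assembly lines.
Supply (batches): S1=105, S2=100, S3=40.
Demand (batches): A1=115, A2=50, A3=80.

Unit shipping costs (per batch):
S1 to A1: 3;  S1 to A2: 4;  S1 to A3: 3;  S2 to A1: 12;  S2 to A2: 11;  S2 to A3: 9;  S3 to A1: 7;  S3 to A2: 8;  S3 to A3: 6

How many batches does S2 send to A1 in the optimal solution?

Solving gives:
  S1→A1: 75 batches
  S1→A2: 30 batches
  S2→A2: 20 batches
  S2→A3: 80 batches
  S3→A1: 40 batches
Total cost = 1565.
The route S2→A1 is not used.

0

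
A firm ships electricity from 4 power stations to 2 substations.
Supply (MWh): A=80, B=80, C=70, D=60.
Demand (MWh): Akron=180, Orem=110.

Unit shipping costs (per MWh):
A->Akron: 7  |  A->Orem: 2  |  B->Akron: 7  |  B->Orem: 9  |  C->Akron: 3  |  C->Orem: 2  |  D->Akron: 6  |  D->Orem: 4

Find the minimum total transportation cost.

1230

An optimal shipping plan:
  A to Orem: 80 × 2 = 160
  B to Akron: 80 × 7 = 560
  C to Akron: 70 × 3 = 210
  D to Akron: 30 × 6 = 180
  D to Orem: 30 × 4 = 120
Total = 160 + 560 + 210 + 180 + 120 = 1230.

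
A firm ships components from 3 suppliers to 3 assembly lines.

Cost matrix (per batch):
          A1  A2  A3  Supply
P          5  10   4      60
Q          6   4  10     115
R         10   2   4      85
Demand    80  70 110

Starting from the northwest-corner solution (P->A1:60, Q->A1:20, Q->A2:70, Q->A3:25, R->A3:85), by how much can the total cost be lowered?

160

Current plan cost = 60·5 + 20·6 + 70·4 + 25·10 + 85·4 = 1290.
Optimal plan:
  P->A3: 60 × 4 = 240
  Q->A1: 80 × 6 = 480
  Q->A2: 35 × 4 = 140
  R->A2: 35 × 2 = 70
  R->A3: 50 × 4 = 200
Optimal cost = 1130.
Saving = 1290 − 1130 = 160.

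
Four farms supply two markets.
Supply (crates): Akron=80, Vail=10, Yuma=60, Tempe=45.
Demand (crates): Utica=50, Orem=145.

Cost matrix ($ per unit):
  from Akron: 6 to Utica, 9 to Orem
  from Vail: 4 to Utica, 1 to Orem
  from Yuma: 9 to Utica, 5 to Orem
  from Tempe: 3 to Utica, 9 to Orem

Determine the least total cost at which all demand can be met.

1150

One minimum-cost allocation:
  Akron to Utica: 5 × $6 = $30
  Akron to Orem: 75 × $9 = $675
  Vail to Orem: 10 × $1 = $10
  Yuma to Orem: 60 × $5 = $300
  Tempe to Utica: 45 × $3 = $135
Total = 30 + 675 + 10 + 300 + 135 = $1150.
(Supply check: Akron ships 80; Vail ships 10; Yuma ships 60; Tempe ships 45.)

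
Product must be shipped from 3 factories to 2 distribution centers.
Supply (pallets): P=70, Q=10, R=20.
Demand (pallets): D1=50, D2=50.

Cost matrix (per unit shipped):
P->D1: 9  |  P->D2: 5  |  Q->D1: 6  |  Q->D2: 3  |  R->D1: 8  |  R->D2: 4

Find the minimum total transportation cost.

An optimal shipping plan:
  P–D1: 20 pallets
  P–D2: 50 pallets
  Q–D1: 10 pallets
  R–D1: 20 pallets
Total cost = 650.

650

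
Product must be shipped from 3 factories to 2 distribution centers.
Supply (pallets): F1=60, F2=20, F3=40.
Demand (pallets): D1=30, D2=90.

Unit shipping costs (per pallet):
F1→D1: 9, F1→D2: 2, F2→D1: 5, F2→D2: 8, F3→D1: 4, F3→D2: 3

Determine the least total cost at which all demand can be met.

350

Optimal allocation:
  F1 to D2: 60 × 2 = 120
  F2 to D1: 20 × 5 = 100
  F3 to D1: 10 × 4 = 40
  F3 to D2: 30 × 3 = 90
Total = 120 + 100 + 40 + 90 = 350.
(Supply check: F1 ships 60; F2 ships 20; F3 ships 40.)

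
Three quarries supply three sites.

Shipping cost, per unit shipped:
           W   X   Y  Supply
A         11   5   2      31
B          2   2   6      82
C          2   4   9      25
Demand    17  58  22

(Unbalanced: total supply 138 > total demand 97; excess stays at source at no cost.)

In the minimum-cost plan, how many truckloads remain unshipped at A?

9

Minimum-cost shipments:
  A->Y: 22 × 2 = 44
  B->W: 17 × 2 = 34
  B->X: 58 × 2 = 116
Total cost = 194.
A ships 22 of its 31, leaving 9.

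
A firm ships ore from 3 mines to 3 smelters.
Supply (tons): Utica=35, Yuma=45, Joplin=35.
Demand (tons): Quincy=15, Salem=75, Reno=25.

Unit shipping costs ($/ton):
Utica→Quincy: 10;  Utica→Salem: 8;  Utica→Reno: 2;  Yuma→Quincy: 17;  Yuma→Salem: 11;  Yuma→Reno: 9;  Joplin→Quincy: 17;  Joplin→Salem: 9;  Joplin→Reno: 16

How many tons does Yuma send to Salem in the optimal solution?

Solving gives:
  Utica–Quincy: 10 × $10 = $100
  Utica–Reno: 25 × $2 = $50
  Yuma–Quincy: 5 × $17 = $85
  Yuma–Salem: 40 × $11 = $440
  Joplin–Salem: 35 × $9 = $315
Total cost = $990.
So Yuma→Salem carries 40 tons.

40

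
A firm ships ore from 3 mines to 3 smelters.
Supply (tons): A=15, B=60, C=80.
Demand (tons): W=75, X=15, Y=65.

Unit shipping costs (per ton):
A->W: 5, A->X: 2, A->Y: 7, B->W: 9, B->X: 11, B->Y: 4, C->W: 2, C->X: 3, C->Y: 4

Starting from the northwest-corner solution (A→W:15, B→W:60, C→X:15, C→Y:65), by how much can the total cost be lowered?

480

Current plan cost = 15·5 + 60·9 + 15·3 + 65·4 = 920.
Optimal plan:
  A->X: 15 × 2 = 30
  B->Y: 60 × 4 = 240
  C->W: 75 × 2 = 150
  C->Y: 5 × 4 = 20
Optimal cost = 440.
Saving = 920 − 440 = 480.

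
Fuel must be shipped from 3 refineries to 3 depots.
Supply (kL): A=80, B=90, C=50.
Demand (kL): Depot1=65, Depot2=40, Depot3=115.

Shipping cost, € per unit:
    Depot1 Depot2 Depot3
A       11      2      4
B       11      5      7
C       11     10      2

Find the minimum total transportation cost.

1230

A cheapest plan:
  A to Depot2: 15 × €2 = €30
  A to Depot3: 65 × €4 = €260
  B to Depot1: 65 × €11 = €715
  B to Depot2: 25 × €5 = €125
  C to Depot3: 50 × €2 = €100
Total = 30 + 260 + 715 + 125 + 100 = €1230.
(Supply check: A ships 80; B ships 90; C ships 50.)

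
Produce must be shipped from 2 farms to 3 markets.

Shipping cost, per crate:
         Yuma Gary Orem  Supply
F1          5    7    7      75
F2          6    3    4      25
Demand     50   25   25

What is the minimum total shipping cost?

Optimal allocation:
  F1→Yuma: 50 × 5 = 250
  F1→Orem: 25 × 7 = 175
  F2→Gary: 25 × 3 = 75
Total = 250 + 175 + 75 = 500.
(Supply check: F1 ships 75; F2 ships 25.)

500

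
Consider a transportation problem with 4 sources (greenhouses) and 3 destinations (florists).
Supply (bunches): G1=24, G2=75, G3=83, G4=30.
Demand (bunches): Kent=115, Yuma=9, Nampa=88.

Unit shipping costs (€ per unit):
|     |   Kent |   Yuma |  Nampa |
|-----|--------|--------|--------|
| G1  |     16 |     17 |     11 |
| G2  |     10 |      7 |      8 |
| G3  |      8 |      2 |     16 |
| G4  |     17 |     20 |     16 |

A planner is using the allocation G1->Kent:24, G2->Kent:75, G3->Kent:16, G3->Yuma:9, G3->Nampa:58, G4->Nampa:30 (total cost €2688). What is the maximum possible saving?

Current plan cost = 24·16 + 75·10 + 16·8 + 9·2 + 58·16 + 30·16 = €2688.
Optimal plan:
  G1→Nampa: 24 × €11 = €264
  G2→Kent: 11 × €10 = €110
  G2→Nampa: 64 × €8 = €512
  G3→Kent: 74 × €8 = €592
  G3→Yuma: 9 × €2 = €18
  G4→Kent: 30 × €17 = €510
Optimal cost = €2006.
Saving = 2688 − 2006 = €682.

682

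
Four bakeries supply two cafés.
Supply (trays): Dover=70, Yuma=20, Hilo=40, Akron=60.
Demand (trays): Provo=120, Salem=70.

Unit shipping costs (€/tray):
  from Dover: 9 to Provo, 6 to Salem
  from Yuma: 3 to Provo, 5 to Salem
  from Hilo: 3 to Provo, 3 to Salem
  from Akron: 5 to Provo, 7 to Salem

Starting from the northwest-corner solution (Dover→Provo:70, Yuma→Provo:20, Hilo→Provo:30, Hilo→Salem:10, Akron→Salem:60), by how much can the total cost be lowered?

Current plan cost = 70·9 + 20·3 + 30·3 + 10·3 + 60·7 = €1230.
Optimal plan:
  Dover→Salem: 70 × €6 = €420
  Yuma→Provo: 20 × €3 = €60
  Hilo→Provo: 40 × €3 = €120
  Akron→Provo: 60 × €5 = €300
Optimal cost = €900.
Saving = 1230 − 900 = €330.

330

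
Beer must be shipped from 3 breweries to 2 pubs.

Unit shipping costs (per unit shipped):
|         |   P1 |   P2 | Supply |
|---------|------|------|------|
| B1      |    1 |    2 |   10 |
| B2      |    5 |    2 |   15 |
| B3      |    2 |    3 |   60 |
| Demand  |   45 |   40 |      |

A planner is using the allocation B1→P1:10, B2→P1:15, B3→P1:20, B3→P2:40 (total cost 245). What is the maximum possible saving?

60

Current plan cost = 10·1 + 15·5 + 20·2 + 40·3 = 245.
Optimal plan:
  B1 to P1: 10 × 1 = 10
  B2 to P2: 15 × 2 = 30
  B3 to P1: 35 × 2 = 70
  B3 to P2: 25 × 3 = 75
Optimal cost = 185.
Saving = 245 − 185 = 60.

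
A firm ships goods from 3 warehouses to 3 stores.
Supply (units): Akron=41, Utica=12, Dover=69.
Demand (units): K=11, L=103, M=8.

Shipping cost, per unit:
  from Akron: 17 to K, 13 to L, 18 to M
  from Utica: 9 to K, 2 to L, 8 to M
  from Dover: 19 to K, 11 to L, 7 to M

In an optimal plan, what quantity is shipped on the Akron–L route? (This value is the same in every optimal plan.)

The minimum-cost plan:
  Akron–K: 11 × 17 = 187
  Akron–L: 30 × 13 = 390
  Utica–L: 12 × 2 = 24
  Dover–L: 61 × 11 = 671
  Dover–M: 8 × 7 = 56
Total cost = 1328.
So Akron→L carries 30 units.

30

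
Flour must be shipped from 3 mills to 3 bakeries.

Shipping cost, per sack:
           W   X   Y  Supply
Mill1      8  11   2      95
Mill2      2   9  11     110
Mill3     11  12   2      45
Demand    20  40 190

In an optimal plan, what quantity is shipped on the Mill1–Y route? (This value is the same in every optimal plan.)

95

Solving gives:
  Mill1–Y: 95 sacks
  Mill2–W: 20 sacks
  Mill2–X: 40 sacks
  Mill2–Y: 50 sacks
  Mill3–Y: 45 sacks
Total cost = 1230.
So Mill1→Y carries 95 sacks.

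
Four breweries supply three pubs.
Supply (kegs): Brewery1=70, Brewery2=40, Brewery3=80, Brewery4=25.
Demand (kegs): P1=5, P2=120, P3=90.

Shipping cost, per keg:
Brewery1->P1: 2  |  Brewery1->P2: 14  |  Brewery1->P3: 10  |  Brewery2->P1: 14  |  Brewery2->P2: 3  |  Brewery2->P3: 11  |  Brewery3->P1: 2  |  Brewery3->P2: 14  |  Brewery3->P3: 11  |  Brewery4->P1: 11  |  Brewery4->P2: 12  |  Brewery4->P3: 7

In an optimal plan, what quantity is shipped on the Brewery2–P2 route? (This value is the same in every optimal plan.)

Optimal shipments:
  Brewery1->P2: 5 kegs
  Brewery1->P3: 65 kegs
  Brewery2->P2: 40 kegs
  Brewery3->P1: 5 kegs
  Brewery3->P2: 75 kegs
  Brewery4->P3: 25 kegs
Total cost = 2075.
So Brewery2→P2 carries 40 kegs.

40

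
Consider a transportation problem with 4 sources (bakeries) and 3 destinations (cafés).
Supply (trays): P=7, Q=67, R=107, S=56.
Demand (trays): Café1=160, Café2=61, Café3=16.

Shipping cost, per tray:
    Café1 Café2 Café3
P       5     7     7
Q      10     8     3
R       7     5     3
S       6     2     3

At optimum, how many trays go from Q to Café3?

16

The minimum-cost plan:
  P–Café1: 7 × 5 = 35
  Q–Café1: 46 × 10 = 460
  Q–Café2: 5 × 8 = 40
  Q–Café3: 16 × 3 = 48
  R–Café1: 107 × 7 = 749
  S–Café2: 56 × 2 = 112
Total cost = 1444.
So Q→Café3 carries 16 trays.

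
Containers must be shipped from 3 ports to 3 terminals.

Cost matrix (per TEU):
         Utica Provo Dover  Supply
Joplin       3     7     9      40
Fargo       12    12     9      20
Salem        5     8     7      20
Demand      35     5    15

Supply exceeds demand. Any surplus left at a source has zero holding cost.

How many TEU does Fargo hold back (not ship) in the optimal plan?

Minimum-cost shipments:
  Joplin–Utica: 35 × 3 = 105
  Joplin–Provo: 5 × 7 = 35
  Salem–Dover: 15 × 7 = 105
Total cost = 245.
Fargo ships 0 of its 20, leaving 20.

20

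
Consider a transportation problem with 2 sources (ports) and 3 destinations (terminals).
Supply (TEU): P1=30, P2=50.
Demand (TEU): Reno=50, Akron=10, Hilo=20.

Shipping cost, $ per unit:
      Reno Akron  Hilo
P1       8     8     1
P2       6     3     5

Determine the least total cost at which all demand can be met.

A cheapest plan:
  P1–Reno: 10 TEU
  P1–Hilo: 20 TEU
  P2–Reno: 40 TEU
  P2–Akron: 10 TEU
Total cost = $370.
(Supply check: P1 ships 30; P2 ships 50.)

370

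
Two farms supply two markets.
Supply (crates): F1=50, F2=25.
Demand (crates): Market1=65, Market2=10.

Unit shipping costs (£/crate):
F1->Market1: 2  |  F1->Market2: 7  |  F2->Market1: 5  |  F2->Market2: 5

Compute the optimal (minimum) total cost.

225

A cheapest plan:
  F1–Market1: 50 × £2 = £100
  F2–Market1: 15 × £5 = £75
  F2–Market2: 10 × £5 = £50
Total = 100 + 75 + 50 = £225.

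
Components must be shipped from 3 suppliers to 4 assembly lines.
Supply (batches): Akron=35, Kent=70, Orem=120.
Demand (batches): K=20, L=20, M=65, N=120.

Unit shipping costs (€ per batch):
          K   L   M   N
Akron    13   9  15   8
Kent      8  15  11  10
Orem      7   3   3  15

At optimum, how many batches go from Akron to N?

The minimum-cost plan:
  Akron→N: 35 batches
  Kent→N: 70 batches
  Orem→K: 20 batches
  Orem→L: 20 batches
  Orem→M: 65 batches
  Orem→N: 15 batches
Total cost = €1600.
So Akron→N carries 35 batches.

35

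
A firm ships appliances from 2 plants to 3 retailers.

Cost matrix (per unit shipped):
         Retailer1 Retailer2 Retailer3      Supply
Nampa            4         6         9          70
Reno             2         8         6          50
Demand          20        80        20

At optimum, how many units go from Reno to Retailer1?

Solving gives:
  Nampa–Retailer2: 70 units
  Reno–Retailer1: 20 units
  Reno–Retailer2: 10 units
  Reno–Retailer3: 20 units
Total cost = 660.
So Reno→Retailer1 carries 20 units.

20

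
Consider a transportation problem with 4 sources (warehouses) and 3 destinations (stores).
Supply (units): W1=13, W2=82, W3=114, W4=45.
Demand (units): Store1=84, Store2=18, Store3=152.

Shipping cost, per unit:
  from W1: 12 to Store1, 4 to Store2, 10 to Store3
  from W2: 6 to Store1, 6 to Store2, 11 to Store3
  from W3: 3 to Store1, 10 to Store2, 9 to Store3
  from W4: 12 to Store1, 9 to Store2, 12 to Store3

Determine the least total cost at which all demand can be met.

One minimum-cost allocation:
  W1->Store2: 13 × 4 = 52
  W2->Store2: 5 × 6 = 30
  W2->Store3: 77 × 11 = 847
  W3->Store1: 84 × 3 = 252
  W3->Store3: 30 × 9 = 270
  W4->Store3: 45 × 12 = 540
Total = 52 + 30 + 847 + 252 + 270 + 540 = 1991.

1991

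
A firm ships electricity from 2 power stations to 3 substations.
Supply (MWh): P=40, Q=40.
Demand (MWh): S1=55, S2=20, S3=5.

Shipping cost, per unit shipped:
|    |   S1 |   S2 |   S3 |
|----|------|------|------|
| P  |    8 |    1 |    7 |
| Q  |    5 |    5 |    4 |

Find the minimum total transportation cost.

An optimal shipping plan:
  P to S1: 15 × 8 = 120
  P to S2: 20 × 1 = 20
  P to S3: 5 × 7 = 35
  Q to S1: 40 × 5 = 200
Total = 120 + 20 + 35 + 200 = 375.
(Supply check: P ships 40; Q ships 40.)

375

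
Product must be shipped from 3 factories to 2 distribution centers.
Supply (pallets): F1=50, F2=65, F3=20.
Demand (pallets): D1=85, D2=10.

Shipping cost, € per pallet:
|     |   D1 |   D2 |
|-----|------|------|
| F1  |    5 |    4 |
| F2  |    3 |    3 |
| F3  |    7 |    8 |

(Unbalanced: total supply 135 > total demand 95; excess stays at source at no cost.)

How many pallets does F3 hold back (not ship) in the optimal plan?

An optimal plan:
  F1→D1: 20 pallets
  F1→D2: 10 pallets
  F2→D1: 65 pallets
Total cost = €335.
F3 ships 0 of its 20, leaving 20.

20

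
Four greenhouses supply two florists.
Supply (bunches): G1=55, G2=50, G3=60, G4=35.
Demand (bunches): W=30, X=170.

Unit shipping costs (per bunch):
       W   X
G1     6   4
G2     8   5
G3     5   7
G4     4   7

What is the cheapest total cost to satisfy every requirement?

1045

An optimal shipping plan:
  G1 to X: 55 × 4 = 220
  G2 to X: 50 × 5 = 250
  G3 to X: 60 × 7 = 420
  G4 to W: 30 × 4 = 120
  G4 to X: 5 × 7 = 35
Total = 220 + 250 + 420 + 120 + 35 = 1045.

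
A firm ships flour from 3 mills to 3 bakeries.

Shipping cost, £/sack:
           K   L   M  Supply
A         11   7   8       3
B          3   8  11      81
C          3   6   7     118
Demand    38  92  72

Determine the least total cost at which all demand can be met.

Optimal allocation:
  A to M: 3 × £8 = £24
  B to K: 38 × £3 = £114
  B to L: 43 × £8 = £344
  C to L: 49 × £6 = £294
  C to M: 69 × £7 = £483
Total = 24 + 114 + 344 + 294 + 483 = £1259.

1259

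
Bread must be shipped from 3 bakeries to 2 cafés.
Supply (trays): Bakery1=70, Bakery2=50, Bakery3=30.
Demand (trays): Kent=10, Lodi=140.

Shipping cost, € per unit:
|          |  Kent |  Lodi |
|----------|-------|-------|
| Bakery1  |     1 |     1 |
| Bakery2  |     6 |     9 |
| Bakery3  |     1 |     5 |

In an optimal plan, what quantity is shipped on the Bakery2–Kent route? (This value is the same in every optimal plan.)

Solving gives:
  Bakery1->Lodi: 70 trays
  Bakery2->Lodi: 50 trays
  Bakery3->Kent: 10 trays
  Bakery3->Lodi: 20 trays
Total cost = €630.
The route Bakery2→Kent is not used.

0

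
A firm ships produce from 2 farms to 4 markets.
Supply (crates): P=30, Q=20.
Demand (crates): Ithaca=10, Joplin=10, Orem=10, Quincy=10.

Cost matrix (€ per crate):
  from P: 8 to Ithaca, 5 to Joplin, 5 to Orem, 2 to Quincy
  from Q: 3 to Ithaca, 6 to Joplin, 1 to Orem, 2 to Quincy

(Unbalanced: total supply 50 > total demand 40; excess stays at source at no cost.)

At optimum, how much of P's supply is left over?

10

Minimum-cost shipments:
  P to Joplin: 10 × €5 = €50
  P to Quincy: 10 × €2 = €20
  Q to Ithaca: 10 × €3 = €30
  Q to Orem: 10 × €1 = €10
Total cost = €110.
P ships 20 of its 30, leaving 10.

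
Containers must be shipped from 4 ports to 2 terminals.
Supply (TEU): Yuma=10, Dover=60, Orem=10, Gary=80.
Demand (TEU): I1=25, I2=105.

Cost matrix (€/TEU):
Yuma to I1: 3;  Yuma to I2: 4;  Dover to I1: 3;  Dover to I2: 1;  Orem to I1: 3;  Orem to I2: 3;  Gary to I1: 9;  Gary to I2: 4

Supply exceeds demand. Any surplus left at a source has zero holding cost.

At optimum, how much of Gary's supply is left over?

30

Minimum-cost shipments:
  Yuma to I1: 10 × €3 = €30
  Dover to I1: 5 × €3 = €15
  Dover to I2: 55 × €1 = €55
  Orem to I1: 10 × €3 = €30
  Gary to I2: 50 × €4 = €200
Total cost = €330.
Gary ships 50 of its 80, leaving 30.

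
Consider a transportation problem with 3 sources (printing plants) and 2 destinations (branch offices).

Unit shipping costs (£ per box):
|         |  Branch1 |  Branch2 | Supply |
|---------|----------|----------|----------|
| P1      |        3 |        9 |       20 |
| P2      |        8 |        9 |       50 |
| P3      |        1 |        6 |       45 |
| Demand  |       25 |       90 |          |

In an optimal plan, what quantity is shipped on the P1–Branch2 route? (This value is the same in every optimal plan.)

The minimum-cost plan:
  P1–Branch1: 20 × £3 = £60
  P2–Branch2: 50 × £9 = £450
  P3–Branch1: 5 × £1 = £5
  P3–Branch2: 40 × £6 = £240
Total cost = £755.
The route P1→Branch2 is not used.

0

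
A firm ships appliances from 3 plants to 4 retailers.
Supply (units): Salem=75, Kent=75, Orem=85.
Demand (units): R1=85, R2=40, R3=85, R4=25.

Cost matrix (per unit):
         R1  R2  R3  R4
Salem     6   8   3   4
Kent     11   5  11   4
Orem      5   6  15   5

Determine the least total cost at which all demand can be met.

One minimum-cost allocation:
  Salem->R3: 75 × 3 = 225
  Kent->R2: 40 × 5 = 200
  Kent->R3: 10 × 11 = 110
  Kent->R4: 25 × 4 = 100
  Orem->R1: 85 × 5 = 425
Total = 225 + 200 + 110 + 100 + 425 = 1060.

1060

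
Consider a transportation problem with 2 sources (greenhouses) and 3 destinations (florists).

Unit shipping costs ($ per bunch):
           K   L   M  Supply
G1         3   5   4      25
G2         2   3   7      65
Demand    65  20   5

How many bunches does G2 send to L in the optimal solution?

20

Solving gives:
  G1->K: 20 × $3 = $60
  G1->M: 5 × $4 = $20
  G2->K: 45 × $2 = $90
  G2->L: 20 × $3 = $60
Total cost = $230.
So G2→L carries 20 bunches.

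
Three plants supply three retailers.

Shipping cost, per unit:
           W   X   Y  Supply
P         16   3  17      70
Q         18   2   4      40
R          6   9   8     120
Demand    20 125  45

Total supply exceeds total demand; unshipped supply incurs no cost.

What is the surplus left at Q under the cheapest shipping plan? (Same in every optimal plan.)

0

Minimum-cost shipments:
  P to X: 70 × 3 = 210
  Q to X: 40 × 2 = 80
  R to W: 20 × 6 = 120
  R to X: 15 × 9 = 135
  R to Y: 45 × 8 = 360
Total cost = 905.
Q ships 40 of its 40, leaving 0.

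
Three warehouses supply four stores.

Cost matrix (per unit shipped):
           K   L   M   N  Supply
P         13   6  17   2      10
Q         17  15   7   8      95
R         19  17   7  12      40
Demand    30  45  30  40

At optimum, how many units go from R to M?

30

Solving gives:
  P→L: 10 × 6 = 60
  Q→K: 20 × 17 = 340
  Q→L: 35 × 15 = 525
  Q→N: 40 × 8 = 320
  R→K: 10 × 19 = 190
  R→M: 30 × 7 = 210
Total cost = 1645.
So R→M carries 30 units.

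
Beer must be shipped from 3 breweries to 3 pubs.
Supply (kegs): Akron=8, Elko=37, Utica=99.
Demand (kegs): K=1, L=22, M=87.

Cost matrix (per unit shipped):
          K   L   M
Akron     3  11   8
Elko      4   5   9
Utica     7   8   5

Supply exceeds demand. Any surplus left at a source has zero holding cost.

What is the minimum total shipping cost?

A cheapest plan:
  Akron→K: 1 × 3 = 3
  Elko→L: 22 × 5 = 110
  Utica→M: 87 × 5 = 435
Total = 3 + 110 + 435 = 548.
(Supply check: Akron ships 1; Elko ships 22; Utica ships 87.)

548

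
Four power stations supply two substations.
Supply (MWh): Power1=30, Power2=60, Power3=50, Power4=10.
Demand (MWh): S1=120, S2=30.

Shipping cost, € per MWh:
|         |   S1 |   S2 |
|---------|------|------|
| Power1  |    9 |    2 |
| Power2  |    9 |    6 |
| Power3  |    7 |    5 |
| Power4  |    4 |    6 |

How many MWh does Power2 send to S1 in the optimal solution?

60

The minimum-cost plan:
  Power1→S2: 30 × €2 = €60
  Power2→S1: 60 × €9 = €540
  Power3→S1: 50 × €7 = €350
  Power4→S1: 10 × €4 = €40
Total cost = €990.
So Power2→S1 carries 60 MWh.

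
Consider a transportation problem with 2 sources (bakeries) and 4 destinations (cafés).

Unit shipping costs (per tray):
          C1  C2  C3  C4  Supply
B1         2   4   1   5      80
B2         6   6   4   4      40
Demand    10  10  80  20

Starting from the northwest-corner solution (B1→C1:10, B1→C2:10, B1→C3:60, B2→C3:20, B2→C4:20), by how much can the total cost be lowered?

10

Current plan cost = 10·2 + 10·4 + 60·1 + 20·4 + 20·4 = 280.
Optimal plan:
  B1–C1: 10 × 2 = 20
  B1–C3: 70 × 1 = 70
  B2–C2: 10 × 6 = 60
  B2–C3: 10 × 4 = 40
  B2–C4: 20 × 4 = 80
Optimal cost = 270.
Saving = 280 − 270 = 10.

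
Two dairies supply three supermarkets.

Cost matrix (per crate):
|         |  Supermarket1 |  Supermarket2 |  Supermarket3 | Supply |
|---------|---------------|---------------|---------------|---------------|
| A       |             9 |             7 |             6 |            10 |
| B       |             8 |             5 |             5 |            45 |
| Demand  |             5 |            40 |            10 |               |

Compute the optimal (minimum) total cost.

300

A cheapest plan:
  A→Supermarket1: 5 crates
  A→Supermarket3: 5 crates
  B→Supermarket2: 40 crates
  B→Supermarket3: 5 crates
Total cost = 300.
(Supply check: A ships 10; B ships 45.)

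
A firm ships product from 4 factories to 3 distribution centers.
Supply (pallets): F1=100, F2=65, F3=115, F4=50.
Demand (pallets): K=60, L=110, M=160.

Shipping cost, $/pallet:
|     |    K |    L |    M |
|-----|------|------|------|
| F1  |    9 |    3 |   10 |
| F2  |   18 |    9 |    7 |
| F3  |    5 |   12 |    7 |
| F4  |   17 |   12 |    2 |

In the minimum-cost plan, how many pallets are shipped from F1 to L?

Optimal shipments:
  F1->L: 100 × $3 = $300
  F2->L: 10 × $9 = $90
  F2->M: 55 × $7 = $385
  F3->K: 60 × $5 = $300
  F3->M: 55 × $7 = $385
  F4->M: 50 × $2 = $100
Total cost = $1560.
So F1→L carries 100 pallets.

100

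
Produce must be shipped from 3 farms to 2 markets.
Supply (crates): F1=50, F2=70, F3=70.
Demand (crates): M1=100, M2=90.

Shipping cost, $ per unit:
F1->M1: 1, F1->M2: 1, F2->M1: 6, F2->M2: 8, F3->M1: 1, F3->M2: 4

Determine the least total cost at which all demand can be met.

620

An optimal shipping plan:
  F1 to M2: 50 × $1 = $50
  F2 to M1: 30 × $6 = $180
  F2 to M2: 40 × $8 = $320
  F3 to M1: 70 × $1 = $70
Total = 50 + 180 + 320 + 70 = $620.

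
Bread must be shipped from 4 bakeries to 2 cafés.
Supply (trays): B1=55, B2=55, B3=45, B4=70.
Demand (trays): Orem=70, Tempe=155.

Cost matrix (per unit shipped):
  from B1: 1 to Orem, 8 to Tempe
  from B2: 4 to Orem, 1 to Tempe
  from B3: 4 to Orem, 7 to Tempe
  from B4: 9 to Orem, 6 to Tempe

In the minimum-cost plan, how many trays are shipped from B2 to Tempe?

55

Solving gives:
  B1–Orem: 55 trays
  B2–Tempe: 55 trays
  B3–Orem: 15 trays
  B3–Tempe: 30 trays
  B4–Tempe: 70 trays
Total cost = 800.
So B2→Tempe carries 55 trays.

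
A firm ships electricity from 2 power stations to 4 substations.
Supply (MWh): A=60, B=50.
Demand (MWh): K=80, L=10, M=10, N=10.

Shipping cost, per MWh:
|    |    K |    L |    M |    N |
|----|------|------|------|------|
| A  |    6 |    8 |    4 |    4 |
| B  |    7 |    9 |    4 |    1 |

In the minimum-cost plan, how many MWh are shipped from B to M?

Solving gives:
  A–K: 50 × 6 = 300
  A–L: 10 × 8 = 80
  B–K: 30 × 7 = 210
  B–M: 10 × 4 = 40
  B–N: 10 × 1 = 10
Total cost = 640.
So B→M carries 10 MWh.

10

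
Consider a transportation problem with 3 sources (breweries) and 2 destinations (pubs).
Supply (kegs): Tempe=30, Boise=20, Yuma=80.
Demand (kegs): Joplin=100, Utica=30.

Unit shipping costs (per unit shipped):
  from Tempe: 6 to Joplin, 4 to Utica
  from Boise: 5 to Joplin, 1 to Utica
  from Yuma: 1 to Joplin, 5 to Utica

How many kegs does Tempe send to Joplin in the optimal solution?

Optimal shipments:
  Tempe->Joplin: 20 kegs
  Tempe->Utica: 10 kegs
  Boise->Utica: 20 kegs
  Yuma->Joplin: 80 kegs
Total cost = 260.
So Tempe→Joplin carries 20 kegs.

20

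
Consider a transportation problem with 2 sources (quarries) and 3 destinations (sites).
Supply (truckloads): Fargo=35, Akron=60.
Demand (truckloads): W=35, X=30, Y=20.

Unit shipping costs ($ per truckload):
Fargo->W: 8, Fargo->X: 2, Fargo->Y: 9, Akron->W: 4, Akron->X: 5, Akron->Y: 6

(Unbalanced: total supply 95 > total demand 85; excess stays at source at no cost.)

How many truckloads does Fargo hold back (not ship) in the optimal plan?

5

Minimum-cost shipments:
  Fargo->X: 30 truckloads
  Akron->W: 35 truckloads
  Akron->Y: 20 truckloads
Total cost = $320.
Fargo ships 30 of its 35, leaving 5.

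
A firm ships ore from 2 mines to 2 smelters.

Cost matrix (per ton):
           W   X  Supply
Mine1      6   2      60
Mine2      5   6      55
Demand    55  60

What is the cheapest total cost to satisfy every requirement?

An optimal shipping plan:
  Mine1 to X: 60 × 2 = 120
  Mine2 to W: 55 × 5 = 275
Total = 120 + 275 = 395.
(Supply check: Mine1 ships 60; Mine2 ships 55.)

395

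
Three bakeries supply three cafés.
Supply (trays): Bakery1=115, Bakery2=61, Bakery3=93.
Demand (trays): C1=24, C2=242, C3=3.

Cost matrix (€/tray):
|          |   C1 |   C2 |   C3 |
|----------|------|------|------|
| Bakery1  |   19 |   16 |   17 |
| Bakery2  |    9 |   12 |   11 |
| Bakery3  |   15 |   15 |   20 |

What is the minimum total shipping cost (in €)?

One minimum-cost allocation:
  Bakery1->C2: 115 × €16 = €1840
  Bakery2->C1: 24 × €9 = €216
  Bakery2->C2: 34 × €12 = €408
  Bakery2->C3: 3 × €11 = €33
  Bakery3->C2: 93 × €15 = €1395
Total = 1840 + 216 + 408 + 33 + 1395 = €3892.

3892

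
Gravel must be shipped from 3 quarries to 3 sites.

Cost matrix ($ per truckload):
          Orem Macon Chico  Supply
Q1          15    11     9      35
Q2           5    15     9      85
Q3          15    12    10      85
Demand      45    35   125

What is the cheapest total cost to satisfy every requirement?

One minimum-cost allocation:
  Q1 to Chico: 35 × $9 = $315
  Q2 to Orem: 45 × $5 = $225
  Q2 to Chico: 40 × $9 = $360
  Q3 to Macon: 35 × $12 = $420
  Q3 to Chico: 50 × $10 = $500
Total = 315 + 225 + 360 + 420 + 500 = $1820.
(Supply check: Q1 ships 35; Q2 ships 85; Q3 ships 85.)

1820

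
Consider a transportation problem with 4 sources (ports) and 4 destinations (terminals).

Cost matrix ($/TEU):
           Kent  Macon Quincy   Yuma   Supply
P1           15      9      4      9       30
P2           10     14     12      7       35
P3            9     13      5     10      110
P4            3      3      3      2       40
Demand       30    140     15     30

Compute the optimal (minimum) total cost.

1860

A cheapest plan:
  P1 to Macon: 30 × $9 = $270
  P2 to Macon: 5 × $14 = $70
  P2 to Yuma: 30 × $7 = $210
  P3 to Kent: 30 × $9 = $270
  P3 to Macon: 65 × $13 = $845
  P3 to Quincy: 15 × $5 = $75
  P4 to Macon: 40 × $3 = $120
Total = 270 + 70 + 210 + 270 + 845 + 75 + 120 = $1860.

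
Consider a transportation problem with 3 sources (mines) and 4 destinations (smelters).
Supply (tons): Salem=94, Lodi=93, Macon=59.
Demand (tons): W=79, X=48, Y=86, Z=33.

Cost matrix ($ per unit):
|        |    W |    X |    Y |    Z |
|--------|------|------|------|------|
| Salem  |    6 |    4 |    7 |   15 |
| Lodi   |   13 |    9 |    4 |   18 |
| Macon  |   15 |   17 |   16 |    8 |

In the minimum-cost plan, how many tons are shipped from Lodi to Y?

86

The minimum-cost plan:
  Salem->W: 53 tons
  Salem->X: 41 tons
  Lodi->X: 7 tons
  Lodi->Y: 86 tons
  Macon->W: 26 tons
  Macon->Z: 33 tons
Total cost = $1543.
So Lodi→Y carries 86 tons.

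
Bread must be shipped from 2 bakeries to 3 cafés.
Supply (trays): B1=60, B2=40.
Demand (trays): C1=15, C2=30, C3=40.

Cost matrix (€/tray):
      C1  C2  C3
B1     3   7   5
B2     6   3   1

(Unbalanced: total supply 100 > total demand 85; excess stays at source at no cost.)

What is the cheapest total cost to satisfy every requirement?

One minimum-cost allocation:
  B1 to C1: 15 trays
  B1 to C2: 30 trays
  B2 to C3: 40 trays
Total cost = €295.

295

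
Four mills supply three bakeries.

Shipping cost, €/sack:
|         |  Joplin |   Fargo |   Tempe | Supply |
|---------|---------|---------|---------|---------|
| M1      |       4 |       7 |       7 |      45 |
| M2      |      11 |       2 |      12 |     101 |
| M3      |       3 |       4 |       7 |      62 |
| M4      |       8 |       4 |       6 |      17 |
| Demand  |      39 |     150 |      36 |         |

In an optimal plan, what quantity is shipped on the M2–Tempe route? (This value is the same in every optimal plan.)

Solving gives:
  M1→Joplin: 9 × €4 = €36
  M1→Tempe: 36 × €7 = €252
  M2→Fargo: 101 × €2 = €202
  M3→Joplin: 30 × €3 = €90
  M3→Fargo: 32 × €4 = €128
  M4→Fargo: 17 × €4 = €68
Total cost = €776.
The route M2→Tempe is not used.

0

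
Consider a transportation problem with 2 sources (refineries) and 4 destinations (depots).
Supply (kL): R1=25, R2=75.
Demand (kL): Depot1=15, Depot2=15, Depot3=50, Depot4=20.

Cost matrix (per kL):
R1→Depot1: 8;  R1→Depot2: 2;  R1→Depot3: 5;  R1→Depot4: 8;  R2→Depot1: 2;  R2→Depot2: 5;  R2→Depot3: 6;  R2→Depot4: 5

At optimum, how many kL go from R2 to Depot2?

0

The minimum-cost plan:
  R1 to Depot2: 15 kL
  R1 to Depot3: 10 kL
  R2 to Depot1: 15 kL
  R2 to Depot3: 40 kL
  R2 to Depot4: 20 kL
Total cost = 450.
The route R2→Depot2 is not used.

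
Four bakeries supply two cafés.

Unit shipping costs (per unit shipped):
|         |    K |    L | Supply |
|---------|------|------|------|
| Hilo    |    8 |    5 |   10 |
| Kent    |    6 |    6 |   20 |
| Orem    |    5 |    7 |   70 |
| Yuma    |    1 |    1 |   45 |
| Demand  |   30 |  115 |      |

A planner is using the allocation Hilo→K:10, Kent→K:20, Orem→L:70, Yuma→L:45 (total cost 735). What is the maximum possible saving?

90

Current plan cost = 10·8 + 20·6 + 70·7 + 45·1 = 735.
Optimal plan:
  Hilo→L: 10 × 5 = 50
  Kent→L: 20 × 6 = 120
  Orem→K: 30 × 5 = 150
  Orem→L: 40 × 7 = 280
  Yuma→L: 45 × 1 = 45
Optimal cost = 645.
Saving = 735 − 645 = 90.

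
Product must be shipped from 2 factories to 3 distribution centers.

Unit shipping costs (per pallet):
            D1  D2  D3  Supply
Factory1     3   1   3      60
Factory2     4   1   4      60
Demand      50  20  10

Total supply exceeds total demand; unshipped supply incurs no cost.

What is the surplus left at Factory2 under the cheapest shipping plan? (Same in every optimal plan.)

40

An optimal plan:
  Factory1->D1: 50 × 3 = 150
  Factory1->D3: 10 × 3 = 30
  Factory2->D2: 20 × 1 = 20
Total cost = 200.
Factory2 ships 20 of its 60, leaving 40.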